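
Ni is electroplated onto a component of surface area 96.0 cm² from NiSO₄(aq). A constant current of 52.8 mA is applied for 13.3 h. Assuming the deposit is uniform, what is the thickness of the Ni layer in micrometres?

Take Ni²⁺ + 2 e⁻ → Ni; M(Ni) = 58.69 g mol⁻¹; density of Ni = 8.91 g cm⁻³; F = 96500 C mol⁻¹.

8.99 μm

Q = I·t = 0.05280 × 47880 = 2528 C; n(e⁻) = 0.02620 mol.
n(Ni) = n(e⁻)/2 = 0.01310 mol, so m = 0.01310 × 58.69 = 0.7688 g.
Volume = m/ρ = 0.7688 / 8.91 = 0.08628 cm³.
Thickness = V/A = 0.08628 / 96.0 = 8.99 × 10⁻⁴ cm = 8.99 μm.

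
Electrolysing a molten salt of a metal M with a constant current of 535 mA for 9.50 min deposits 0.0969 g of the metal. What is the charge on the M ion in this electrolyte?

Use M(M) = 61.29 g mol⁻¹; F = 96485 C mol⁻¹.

+2

Q = I·t = 0.5350 A × 570.00 s = 305.0 C, so n(e⁻) = 305.0/96485 = 0.003161 mol.
n(M) deposited = 0.0969 / 61.29 = 0.001581 mol.
Electrons per atom = n(e⁻)/n(M) = 0.003161 / 0.001581 = 2.00 ≈ 2, so the ion is M²⁺.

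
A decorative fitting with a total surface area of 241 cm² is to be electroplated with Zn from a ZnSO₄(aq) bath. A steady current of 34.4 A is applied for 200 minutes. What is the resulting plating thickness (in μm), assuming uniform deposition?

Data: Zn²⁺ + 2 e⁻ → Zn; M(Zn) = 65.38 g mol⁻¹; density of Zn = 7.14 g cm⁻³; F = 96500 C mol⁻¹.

Q = I·t = 34.40 × 12000 = 412800 C; n(e⁻) = 4.278 mol.
n(Zn) = n(e⁻)/2 = 2.139 mol, so m = 2.139 × 65.38 = 139.8 g.
Volume = m/ρ = 139.8 / 7.14 = 19.59 cm³.
Thickness = V/A = 19.59 / 241 = 0.0813 cm = 813 μm.

813 μm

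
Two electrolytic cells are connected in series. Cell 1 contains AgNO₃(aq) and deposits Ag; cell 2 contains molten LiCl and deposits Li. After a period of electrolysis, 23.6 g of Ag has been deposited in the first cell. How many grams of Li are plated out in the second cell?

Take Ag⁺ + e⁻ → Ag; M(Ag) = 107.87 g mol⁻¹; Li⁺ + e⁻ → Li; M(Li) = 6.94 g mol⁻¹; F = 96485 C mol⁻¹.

n(Ag) = 23.6 / 107.87 = 0.2188 mol.
Since Ag⁺ + e⁻ → Ag, n(e⁻) passed = 1 × 0.2188 = 0.2188 mol.
Cells in series carry the same charge, so the same 0.2188 mol of electrons passes through cell 2.
Li⁺ + e⁻ → Li, so n(Li) = 0.2188 / 1 = 0.2188 mol.
m(Li) = 0.2188 × 6.94 = 1.52 g.

1.52 g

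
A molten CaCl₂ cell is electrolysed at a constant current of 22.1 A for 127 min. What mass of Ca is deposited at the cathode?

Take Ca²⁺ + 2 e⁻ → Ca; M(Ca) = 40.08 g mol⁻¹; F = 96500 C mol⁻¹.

Q = I·t = 22.10 A × 7620.0 s = 168400 C.
n(e⁻) = Q/F = 168400 / 96500 = 1.745 mol.
Ca²⁺ + 2 e⁻ → Ca, so n(Ca) = n(e⁻)/2 = 0.8725 mol.
m = n·M = 0.8725 × 40.08 = 35.0 g.

35.0 g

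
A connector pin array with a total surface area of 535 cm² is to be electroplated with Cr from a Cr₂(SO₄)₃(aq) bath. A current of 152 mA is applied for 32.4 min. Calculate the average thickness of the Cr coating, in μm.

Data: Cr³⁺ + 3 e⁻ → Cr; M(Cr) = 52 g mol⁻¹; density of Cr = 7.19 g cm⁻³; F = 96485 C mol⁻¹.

0.138 μm

Q = I·t = 0.1520 × 1944.0 = 295.5 C; n(e⁻) = 0.003063 mol.
n(Cr) = n(e⁻)/3 = 0.001021 mol, so m = 0.001021 × 52 = 0.05308 g.
Volume = m/ρ = 0.05308 / 7.19 = 0.007383 cm³.
Thickness = V/A = 0.007383 / 535 = 1.38 × 10⁻⁵ cm = 0.138 μm.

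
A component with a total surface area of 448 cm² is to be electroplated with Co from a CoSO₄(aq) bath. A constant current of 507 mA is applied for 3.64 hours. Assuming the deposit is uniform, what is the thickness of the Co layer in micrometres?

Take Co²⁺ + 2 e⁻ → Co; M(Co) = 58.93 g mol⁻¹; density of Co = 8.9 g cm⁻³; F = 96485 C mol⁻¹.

Q = I·t = 0.5070 × 13104 = 6644 C; n(e⁻) = 0.06886 mol.
n(Co) = n(e⁻)/2 = 0.03443 mol, so m = 0.03443 × 58.93 = 2.029 g.
Volume = m/ρ = 2.029 / 8.9 = 0.2280 cm³.
Thickness = V/A = 0.2280 / 448 = 5.09 × 10⁻⁴ cm = 5.09 μm.

5.09 μm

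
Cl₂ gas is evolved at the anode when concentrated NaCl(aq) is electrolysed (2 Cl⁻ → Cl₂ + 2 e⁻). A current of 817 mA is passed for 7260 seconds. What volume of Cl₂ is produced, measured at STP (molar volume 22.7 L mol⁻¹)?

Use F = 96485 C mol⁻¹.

Q = I·t = 0.8170 A × 7260.0 s = 5931 C.
n(e⁻) = Q/F = 5931 / 96485 = 0.06148 mol.
2 electrons are transferred per Cl₂ molecule, so n(Cl₂) = 0.06148 / 2 = 0.03074 mol.
V = n × V_m = 0.03074 × 22.7 = 0.698 L.

0.698 L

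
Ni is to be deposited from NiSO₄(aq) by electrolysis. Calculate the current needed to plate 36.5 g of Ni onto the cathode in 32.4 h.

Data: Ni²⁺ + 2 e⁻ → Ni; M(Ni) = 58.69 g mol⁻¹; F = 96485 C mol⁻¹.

n(Ni) = 36.5 / 58.69 = 0.6219 mol.
n(e⁻) = 2 × 0.6219 = 1.244 mol.
Q = n(e⁻)·F = 1.244 × 96485 = 120000 C.
I = Q/t = 120000 / 116640 s = 1.03 A.

1.03 A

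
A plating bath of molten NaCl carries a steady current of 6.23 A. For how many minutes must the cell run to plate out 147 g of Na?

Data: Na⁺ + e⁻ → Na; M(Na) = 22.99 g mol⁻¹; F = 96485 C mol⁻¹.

1650 min

n(Na) = m/M = 147 / 22.99 = 6.394 mol.
Each Na atom requires 1 electron, so n(e⁻) = 1 × 6.394 = 6.394 mol.
Q = n(e⁻)·F = 6.394 × 96485 = 616900 C.
t = Q/I = 616900 / 6.230 A = 99030 s = 1650 min.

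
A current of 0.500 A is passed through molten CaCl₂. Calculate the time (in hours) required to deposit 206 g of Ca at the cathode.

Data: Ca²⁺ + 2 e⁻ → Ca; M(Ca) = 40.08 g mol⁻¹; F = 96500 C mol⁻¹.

n(Ca) = m/M = 206 / 40.08 = 5.140 mol.
Each Ca atom requires 2 electrons, so n(e⁻) = 2 × 5.140 = 10.28 mol.
Q = n(e⁻)·F = 10.28 × 96500 = 992000 C.
t = Q/I = 992000 / 0.5000 A = 1984000 s = 551 h.

551 h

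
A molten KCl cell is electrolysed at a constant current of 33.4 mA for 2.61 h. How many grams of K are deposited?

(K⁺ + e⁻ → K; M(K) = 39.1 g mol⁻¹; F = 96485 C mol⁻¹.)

0.127 g

Q = I·t = 0.03340 A × 9396.0 s = 313.8 C.
n(e⁻) = Q/F = 313.8 / 96485 = 0.003253 mol.
K⁺ + e⁻ → K, so n(K) = n(e⁻)/1 = 0.003253 mol.
m = n·M = 0.003253 × 39.1 = 0.127 g.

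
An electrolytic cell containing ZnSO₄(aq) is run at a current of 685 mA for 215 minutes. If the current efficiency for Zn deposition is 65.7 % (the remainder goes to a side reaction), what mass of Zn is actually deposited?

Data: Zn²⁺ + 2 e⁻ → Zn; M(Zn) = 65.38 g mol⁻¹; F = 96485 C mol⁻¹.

1.97 g

Q = I·t = 0.6850 × 12900 = 8836 C.
n(e⁻) = 8836/96485 = 0.09158 mol; theoretically n(Zn) = 0.09158/2 = 0.04579 mol, m_theo = 2.994 g.
At 65.7 % efficiency, m_actual = 0.657 × 2.994 = 1.97 g.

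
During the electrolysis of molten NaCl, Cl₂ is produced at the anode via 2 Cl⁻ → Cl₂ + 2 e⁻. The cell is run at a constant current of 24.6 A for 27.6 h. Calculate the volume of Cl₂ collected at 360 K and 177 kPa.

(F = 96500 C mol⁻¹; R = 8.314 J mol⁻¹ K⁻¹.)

Q = I·t = 24.60 A × 99360 s = 2444000 C.
n(e⁻) = Q/F = 2444000 / 96500 = 25.33 mol.
2 electrons are transferred per Cl₂ molecule, so n(Cl₂) = 25.33 / 2 = 12.66 mol.
V = nRT/P = (12.66 × 8.314 × 360) / (177 × 10³ Pa) = 0.214 m³ = 214 L.

214 L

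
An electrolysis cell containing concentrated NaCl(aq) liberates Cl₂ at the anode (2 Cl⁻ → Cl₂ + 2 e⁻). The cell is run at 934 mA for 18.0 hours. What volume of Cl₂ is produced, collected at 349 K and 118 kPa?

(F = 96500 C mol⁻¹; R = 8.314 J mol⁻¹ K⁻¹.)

Q = I·t = 0.9340 A × 64800 s = 60520 C.
n(e⁻) = Q/F = 60520 / 96500 = 0.6272 mol.
2 electrons are transferred per Cl₂ molecule, so n(Cl₂) = 0.6272 / 2 = 0.3136 mol.
V = nRT/P = (0.3136 × 8.314 × 349) / (118 × 10³ Pa) = 0.00771 m³ = 7.71 L.

7.71 L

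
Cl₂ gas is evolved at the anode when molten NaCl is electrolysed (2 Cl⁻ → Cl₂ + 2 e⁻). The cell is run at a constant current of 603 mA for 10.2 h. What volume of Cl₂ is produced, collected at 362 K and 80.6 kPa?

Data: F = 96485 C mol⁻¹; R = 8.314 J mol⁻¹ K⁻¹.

4.28 L

Q = I·t = 0.6030 A × 36720 s = 22140 C.
n(e⁻) = Q/F = 22140 / 96485 = 0.2295 mol.
2 electrons are transferred per Cl₂ molecule, so n(Cl₂) = 0.2295 / 2 = 0.1147 mol.
V = nRT/P = (0.1147 × 8.314 × 362) / (80.6 × 10³ Pa) = 0.00428 m³ = 4.28 L.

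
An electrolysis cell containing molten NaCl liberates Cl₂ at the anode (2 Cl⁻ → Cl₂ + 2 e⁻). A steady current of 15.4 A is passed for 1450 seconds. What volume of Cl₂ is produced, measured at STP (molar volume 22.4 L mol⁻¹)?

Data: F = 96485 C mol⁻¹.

Q = I·t = 15.40 A × 1450.0 s = 22330 C.
n(e⁻) = Q/F = 22330 / 96485 = 0.2314 mol.
2 electrons are transferred per Cl₂ molecule, so n(Cl₂) = 0.2314 / 2 = 0.1157 mol.
V = n × V_m = 0.1157 × 22.4 = 2.59 L.

2.59 L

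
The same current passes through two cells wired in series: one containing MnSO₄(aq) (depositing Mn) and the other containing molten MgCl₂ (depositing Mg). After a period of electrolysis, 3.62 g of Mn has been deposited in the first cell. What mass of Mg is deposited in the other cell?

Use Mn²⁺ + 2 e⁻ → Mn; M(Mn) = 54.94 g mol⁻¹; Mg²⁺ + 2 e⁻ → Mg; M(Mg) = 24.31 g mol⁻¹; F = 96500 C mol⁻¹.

n(Mn) = 3.62 / 54.94 = 0.06589 mol.
Since Mn²⁺ + 2 e⁻ → Mn, n(e⁻) passed = 2 × 0.06589 = 0.1318 mol.
Cells in series carry the same charge, so the same 0.1318 mol of electrons passes through cell 2.
Mg²⁺ + 2 e⁻ → Mg, so n(Mg) = 0.1318 / 2 = 0.06589 mol.
m(Mg) = 0.06589 × 24.31 = 1.60 g.

1.60 g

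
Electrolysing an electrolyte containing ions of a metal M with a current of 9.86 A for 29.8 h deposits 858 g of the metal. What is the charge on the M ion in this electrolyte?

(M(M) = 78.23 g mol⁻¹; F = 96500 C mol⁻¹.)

+1

Q = I·t = 9.860 A × 107280 s = 1058000 C, so n(e⁻) = 1058000/96500 = 10.96 mol.
n(M) deposited = 858 / 78.23 = 10.97 mol.
Electrons per atom = n(e⁻)/n(M) = 10.96 / 10.97 = 0.999 ≈ 1, so the ion is M⁺.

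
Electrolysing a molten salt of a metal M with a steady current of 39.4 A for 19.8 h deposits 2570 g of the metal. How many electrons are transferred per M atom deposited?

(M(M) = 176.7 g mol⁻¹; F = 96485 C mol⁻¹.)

Q = I·t = 39.40 A × 71280 s = 2808000 C, so n(e⁻) = 2808000/96485 = 29.11 mol.
n(M) deposited = 2570 / 176.7 = 14.54 mol.
Electrons per atom = n(e⁻)/n(M) = 29.11 / 14.54 = 2.00 ≈ 2, so the ion is M²⁺.

2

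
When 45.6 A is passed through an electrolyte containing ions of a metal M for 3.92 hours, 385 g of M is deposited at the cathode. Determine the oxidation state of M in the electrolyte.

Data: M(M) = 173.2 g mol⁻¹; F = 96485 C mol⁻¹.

Q = I·t = 45.60 A × 14112 s = 643500 C, so n(e⁻) = 643500/96485 = 6.670 mol.
n(M) deposited = 385 / 173.2 = 2.223 mol.
Electrons per atom = n(e⁻)/n(M) = 6.670 / 2.223 = 3.00 ≈ 3, so the ion is M³⁺.

+3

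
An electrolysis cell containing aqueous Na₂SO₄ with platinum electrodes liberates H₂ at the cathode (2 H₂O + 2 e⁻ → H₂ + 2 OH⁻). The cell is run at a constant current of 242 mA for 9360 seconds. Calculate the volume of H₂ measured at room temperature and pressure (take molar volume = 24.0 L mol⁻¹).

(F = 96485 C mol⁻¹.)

Q = I·t = 0.2420 A × 9360.0 s = 2265 C.
n(e⁻) = Q/F = 2265 / 96485 = 0.02348 mol.
2 electrons are transferred per H₂ molecule, so n(H₂) = 0.02348 / 2 = 0.01174 mol.
V = n × V_m = 0.01174 × 24.0 = 0.282 L.

0.282 L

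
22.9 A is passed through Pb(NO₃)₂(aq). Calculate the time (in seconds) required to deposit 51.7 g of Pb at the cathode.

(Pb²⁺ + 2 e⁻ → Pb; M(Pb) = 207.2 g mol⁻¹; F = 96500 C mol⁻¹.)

2100 s

n(Pb) = m/M = 51.7 / 207.2 = 0.2495 mol.
Each Pb atom requires 2 electrons, so n(e⁻) = 2 × 0.2495 = 0.4990 mol.
Q = n(e⁻)·F = 0.4990 × 96500 = 48160 C.
t = Q/I = 48160 / 22.90 A = 2103 s.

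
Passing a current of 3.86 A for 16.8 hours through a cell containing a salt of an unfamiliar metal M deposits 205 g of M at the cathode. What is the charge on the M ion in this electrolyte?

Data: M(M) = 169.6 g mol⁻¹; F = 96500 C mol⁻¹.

+2

Q = I·t = 3.860 A × 60480 s = 233500 C, so n(e⁻) = 233500/96500 = 2.419 mol.
n(M) deposited = 205 / 169.6 = 1.209 mol.
Electrons per atom = n(e⁻)/n(M) = 2.419 / 1.209 = 2.00 ≈ 2, so the ion is M²⁺.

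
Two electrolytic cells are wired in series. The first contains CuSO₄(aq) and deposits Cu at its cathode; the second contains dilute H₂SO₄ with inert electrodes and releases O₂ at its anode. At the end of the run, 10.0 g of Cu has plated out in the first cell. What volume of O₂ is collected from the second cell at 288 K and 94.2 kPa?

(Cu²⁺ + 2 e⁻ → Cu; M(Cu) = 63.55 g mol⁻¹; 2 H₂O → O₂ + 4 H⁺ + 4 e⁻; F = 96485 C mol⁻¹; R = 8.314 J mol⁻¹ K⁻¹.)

2.00 L

n(Cu) = 10.0 / 63.55 = 0.1574 mol, so n(e⁻) = 2 × 0.1574 = 0.3147 mol.
The cells are in series, so the same 0.3147 mol of electrons passes through the second cell.
2 H₂O → O₂ + 4 H⁺ + 4 e⁻ — 4 mol e⁻ per mol O₂, so n(O₂) = 0.3147/4 = 0.07868 mol.
V = nRT/P = (0.07868 × 8.314 × 288) / (94.2 × 10³) = 0.00200 m³ = 2.00 L.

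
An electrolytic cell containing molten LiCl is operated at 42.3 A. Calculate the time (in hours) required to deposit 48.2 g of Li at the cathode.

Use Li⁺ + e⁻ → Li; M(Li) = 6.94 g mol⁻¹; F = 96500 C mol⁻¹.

n(Li) = m/M = 48.2 / 6.94 = 6.945 mol.
Each Li atom requires 1 electron, so n(e⁻) = 1 × 6.945 = 6.945 mol.
Q = n(e⁻)·F = 6.945 × 96500 = 670200 C.
t = Q/I = 670200 / 42.30 A = 15840 s = 4.40 h.

4.40 h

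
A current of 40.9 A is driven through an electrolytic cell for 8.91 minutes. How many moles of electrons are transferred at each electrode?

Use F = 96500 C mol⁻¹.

0.227 mol

Q = I·t = 40.90 A × 534.60 s = 21870 C.
n(e⁻) = Q/F = 21870 / 96500 = 0.227 mol.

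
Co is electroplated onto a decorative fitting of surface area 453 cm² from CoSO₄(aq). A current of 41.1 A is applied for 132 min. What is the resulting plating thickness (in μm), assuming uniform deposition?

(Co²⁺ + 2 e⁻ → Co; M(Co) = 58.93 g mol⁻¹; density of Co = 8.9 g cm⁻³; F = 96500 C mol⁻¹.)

247 μm

Q = I·t = 41.10 × 7920.0 = 325500 C; n(e⁻) = 3.373 mol.
n(Co) = n(e⁻)/2 = 1.687 mol, so m = 1.687 × 58.93 = 99.39 g.
Volume = m/ρ = 99.39 / 8.9 = 11.17 cm³.
Thickness = V/A = 11.17 / 453 = 0.0247 cm = 247 μm.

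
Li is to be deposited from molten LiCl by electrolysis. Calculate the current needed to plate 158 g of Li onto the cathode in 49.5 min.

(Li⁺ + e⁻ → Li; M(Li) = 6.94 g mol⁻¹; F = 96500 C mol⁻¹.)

740 A

n(Li) = 158 / 6.94 = 22.77 mol.
n(e⁻) = 1 × 22.77 = 22.77 mol.
Q = n(e⁻)·F = 22.77 × 96500 = 2197000 C.
I = Q/t = 2197000 / 2970.0 s = 740 A.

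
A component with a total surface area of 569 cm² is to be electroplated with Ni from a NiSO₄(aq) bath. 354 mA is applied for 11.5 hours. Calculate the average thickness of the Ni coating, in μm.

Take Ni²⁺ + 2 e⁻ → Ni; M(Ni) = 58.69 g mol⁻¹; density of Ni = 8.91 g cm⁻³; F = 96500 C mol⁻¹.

8.79 μm

Q = I·t = 0.3540 × 41400 = 14660 C; n(e⁻) = 0.1519 mol.
n(Ni) = n(e⁻)/2 = 0.07594 mol, so m = 0.07594 × 58.69 = 4.457 g.
Volume = m/ρ = 4.457 / 8.91 = 0.5002 cm³.
Thickness = V/A = 0.5002 / 569 = 8.79 × 10⁻⁴ cm = 8.79 μm.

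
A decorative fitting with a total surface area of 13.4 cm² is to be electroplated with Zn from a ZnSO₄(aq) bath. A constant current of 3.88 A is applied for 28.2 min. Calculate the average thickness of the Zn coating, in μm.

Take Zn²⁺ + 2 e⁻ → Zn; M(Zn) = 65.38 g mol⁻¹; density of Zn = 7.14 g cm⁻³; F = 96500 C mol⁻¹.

232 μm

Q = I·t = 3.880 × 1692.0 = 6565 C; n(e⁻) = 0.06803 mol.
n(Zn) = n(e⁻)/2 = 0.03402 mol, so m = 0.03402 × 65.38 = 2.224 g.
Volume = m/ρ = 2.224 / 7.14 = 0.3115 cm³.
Thickness = V/A = 0.3115 / 13.4 = 0.0232 cm = 232 μm.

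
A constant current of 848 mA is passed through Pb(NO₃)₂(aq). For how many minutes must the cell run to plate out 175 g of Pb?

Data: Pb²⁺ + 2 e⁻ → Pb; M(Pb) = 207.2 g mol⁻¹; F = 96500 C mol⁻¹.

3200 min

n(Pb) = m/M = 175 / 207.2 = 0.8446 mol.
Each Pb atom requires 2 electrons, so n(e⁻) = 2 × 0.8446 = 1.689 mol.
Q = n(e⁻)·F = 1.689 × 96500 = 163000 C.
t = Q/I = 163000 / 0.8480 A = 192200 s = 3200 min.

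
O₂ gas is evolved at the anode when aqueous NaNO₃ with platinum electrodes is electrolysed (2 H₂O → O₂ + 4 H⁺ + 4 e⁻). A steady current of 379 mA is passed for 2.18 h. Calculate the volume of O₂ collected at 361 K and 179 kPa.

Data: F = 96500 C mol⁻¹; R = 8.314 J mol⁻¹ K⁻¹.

0.129 L

Q = I·t = 0.3790 A × 7848.0 s = 2974 C.
n(e⁻) = Q/F = 2974 / 96500 = 0.03082 mol.
4 electrons are transferred per O₂ molecule, so n(O₂) = 0.03082 / 4 = 0.007706 mol.
V = nRT/P = (0.007706 × 8.314 × 361) / (179 × 10³ Pa) = 1.29 × 10⁻⁴ m³ = 0.129 L.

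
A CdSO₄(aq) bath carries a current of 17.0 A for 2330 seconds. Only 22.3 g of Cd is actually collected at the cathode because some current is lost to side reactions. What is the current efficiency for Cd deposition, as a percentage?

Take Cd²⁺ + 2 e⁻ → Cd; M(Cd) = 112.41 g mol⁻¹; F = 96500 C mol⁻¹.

96.7 %

Q = I·t = 17.00 × 2330.0 = 39610 C; n(e⁻) = 39610/96500 = 0.4105 mol.
Theoretical n(Cd) = n(e⁻)/2 = 0.2052 mol, i.e. m_theo = 0.2052 × 112.41 = 23.07 g.
Efficiency = m_actual / m_theo = 22.3 / 23.07 = 96.7 %.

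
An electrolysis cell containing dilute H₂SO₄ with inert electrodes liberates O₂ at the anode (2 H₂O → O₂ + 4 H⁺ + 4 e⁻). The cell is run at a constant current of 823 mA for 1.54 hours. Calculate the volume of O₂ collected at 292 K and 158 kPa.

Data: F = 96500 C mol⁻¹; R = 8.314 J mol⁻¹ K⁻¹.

Q = I·t = 0.8230 A × 5544.0 s = 4563 C.
n(e⁻) = Q/F = 4563 / 96500 = 0.04728 mol.
4 electrons are transferred per O₂ molecule, so n(O₂) = 0.04728 / 4 = 0.01182 mol.
V = nRT/P = (0.01182 × 8.314 × 292) / (158 × 10³ Pa) = 1.82 × 10⁻⁴ m³ = 0.182 L.

0.182 L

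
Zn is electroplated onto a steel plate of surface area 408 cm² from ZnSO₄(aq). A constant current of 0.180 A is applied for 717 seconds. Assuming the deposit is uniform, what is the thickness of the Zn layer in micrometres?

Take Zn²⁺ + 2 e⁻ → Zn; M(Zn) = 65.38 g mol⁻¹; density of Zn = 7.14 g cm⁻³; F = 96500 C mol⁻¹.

0.150 μm

Q = I·t = 0.1800 × 717.00 = 129.1 C; n(e⁻) = 0.001337 mol.
n(Zn) = n(e⁻)/2 = 0.0006687 mol, so m = 0.0006687 × 65.38 = 0.04372 g.
Volume = m/ρ = 0.04372 / 7.14 = 0.006123 cm³.
Thickness = V/A = 0.006123 / 408 = 1.50 × 10⁻⁵ cm = 0.150 μm.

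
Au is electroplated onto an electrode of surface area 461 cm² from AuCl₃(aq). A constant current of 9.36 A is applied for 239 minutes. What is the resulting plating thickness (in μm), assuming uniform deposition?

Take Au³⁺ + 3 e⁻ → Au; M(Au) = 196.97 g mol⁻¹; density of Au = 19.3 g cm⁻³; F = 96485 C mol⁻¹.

Q = I·t = 9.360 × 14340 = 134200 C; n(e⁻) = 1.391 mol.
n(Au) = n(e⁻)/3 = 0.4637 mol, so m = 0.4637 × 196.97 = 91.34 g.
Volume = m/ρ = 91.34 / 19.3 = 4.732 cm³.
Thickness = V/A = 4.732 / 461 = 0.0103 cm = 103 μm.

103 μm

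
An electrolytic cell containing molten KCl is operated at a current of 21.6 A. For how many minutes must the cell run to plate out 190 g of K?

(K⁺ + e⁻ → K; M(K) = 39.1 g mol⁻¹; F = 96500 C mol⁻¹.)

n(K) = m/M = 190 / 39.1 = 4.859 mol.
Each K atom requires 1 electron, so n(e⁻) = 1 × 4.859 = 4.859 mol.
Q = n(e⁻)·F = 4.859 × 96500 = 468900 C.
t = Q/I = 468900 / 21.60 A = 21710 s = 362 min.

362 min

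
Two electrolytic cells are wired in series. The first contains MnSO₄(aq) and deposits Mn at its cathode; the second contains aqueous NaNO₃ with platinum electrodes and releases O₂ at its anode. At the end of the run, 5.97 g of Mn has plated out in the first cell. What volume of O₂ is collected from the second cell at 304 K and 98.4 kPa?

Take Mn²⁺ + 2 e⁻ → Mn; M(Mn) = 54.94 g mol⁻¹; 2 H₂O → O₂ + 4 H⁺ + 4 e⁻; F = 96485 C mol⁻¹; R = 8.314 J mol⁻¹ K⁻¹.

n(Mn) = 5.97 / 54.94 = 0.1087 mol, so n(e⁻) = 2 × 0.1087 = 0.2173 mol.
The cells are in series, so the same 0.2173 mol of electrons passes through the second cell.
2 H₂O → O₂ + 4 H⁺ + 4 e⁻ — 4 mol e⁻ per mol O₂, so n(O₂) = 0.2173/4 = 0.05433 mol.
V = nRT/P = (0.05433 × 8.314 × 304) / (98.4 × 10³) = 0.00140 m³ = 1.40 L.

1.40 L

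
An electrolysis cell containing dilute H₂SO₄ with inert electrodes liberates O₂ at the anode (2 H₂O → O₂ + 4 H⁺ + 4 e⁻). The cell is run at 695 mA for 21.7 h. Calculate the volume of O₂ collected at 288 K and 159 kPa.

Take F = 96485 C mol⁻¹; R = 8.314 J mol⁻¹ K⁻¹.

Q = I·t = 0.6950 A × 78120 s = 54290 C.
n(e⁻) = Q/F = 54290 / 96485 = 0.5627 mol.
4 electrons are transferred per O₂ molecule, so n(O₂) = 0.5627 / 4 = 0.1407 mol.
V = nRT/P = (0.1407 × 8.314 × 288) / (159 × 10³ Pa) = 0.00212 m³ = 2.12 L.

2.12 L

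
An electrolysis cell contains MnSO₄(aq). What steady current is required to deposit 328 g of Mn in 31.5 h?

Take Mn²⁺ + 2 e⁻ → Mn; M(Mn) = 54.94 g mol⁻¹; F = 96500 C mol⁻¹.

n(Mn) = 328 / 54.94 = 5.970 mol.
n(e⁻) = 2 × 5.970 = 11.94 mol.
Q = n(e⁻)·F = 11.94 × 96500 = 1152000 C.
I = Q/t = 1152000 / 113400 s = 10.2 A.

10.2 A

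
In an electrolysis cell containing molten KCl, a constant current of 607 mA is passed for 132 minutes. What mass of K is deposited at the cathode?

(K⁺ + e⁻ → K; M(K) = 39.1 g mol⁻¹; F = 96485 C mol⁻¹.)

1.95 g

Q = I·t = 0.6070 A × 7920.0 s = 4807 C.
n(e⁻) = Q/F = 4807 / 96485 = 0.04983 mol.
K⁺ + e⁻ → K, so n(K) = n(e⁻)/1 = 0.04983 mol.
m = n·M = 0.04983 × 39.1 = 1.95 g.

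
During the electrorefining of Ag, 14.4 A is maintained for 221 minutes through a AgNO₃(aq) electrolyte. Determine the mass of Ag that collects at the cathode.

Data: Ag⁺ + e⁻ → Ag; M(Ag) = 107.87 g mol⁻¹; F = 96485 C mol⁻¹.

213 g

Q = I·t = 14.40 A × 13260 s = 190900 C.
n(e⁻) = Q/F = 190900 / 96485 = 1.979 mol.
Ag⁺ + e⁻ → Ag, so n(Ag) = n(e⁻)/1 = 1.979 mol.
m = n·M = 1.979 × 107.87 = 213 g.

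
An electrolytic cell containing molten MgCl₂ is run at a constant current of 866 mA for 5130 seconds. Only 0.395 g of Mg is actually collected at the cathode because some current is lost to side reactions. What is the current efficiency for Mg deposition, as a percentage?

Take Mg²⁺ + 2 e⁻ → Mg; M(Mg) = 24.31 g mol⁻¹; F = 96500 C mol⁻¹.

Q = I·t = 0.8660 × 5130.0 = 4443 C; n(e⁻) = 4443/96500 = 0.04604 mol.
Theoretical n(Mg) = n(e⁻)/2 = 0.02302 mol, i.e. m_theo = 0.02302 × 24.31 = 0.5596 g.
Efficiency = m_actual / m_theo = 0.395 / 0.5596 = 70.6 %.

70.6 %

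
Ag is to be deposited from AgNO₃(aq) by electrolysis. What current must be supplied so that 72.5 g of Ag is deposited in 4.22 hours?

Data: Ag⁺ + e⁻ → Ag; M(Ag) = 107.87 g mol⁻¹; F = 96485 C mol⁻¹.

4.27 A

n(Ag) = 72.5 / 107.87 = 0.6721 mol.
n(e⁻) = 1 × 0.6721 = 0.6721 mol.
Q = n(e⁻)·F = 0.6721 × 96485 = 64850 C.
I = Q/t = 64850 / 15192 s = 4.27 A.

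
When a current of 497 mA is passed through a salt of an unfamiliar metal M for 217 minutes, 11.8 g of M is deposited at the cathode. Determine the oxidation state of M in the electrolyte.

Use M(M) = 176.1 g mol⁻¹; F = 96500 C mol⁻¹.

Q = I·t = 0.4970 A × 13020 s = 6471 C, so n(e⁻) = 6471/96500 = 0.06706 mol.
n(M) deposited = 11.8 / 176.1 = 0.06701 mol.
Electrons per atom = n(e⁻)/n(M) = 0.06706 / 0.06701 = 1.00 ≈ 1, so the ion is M⁺.

+1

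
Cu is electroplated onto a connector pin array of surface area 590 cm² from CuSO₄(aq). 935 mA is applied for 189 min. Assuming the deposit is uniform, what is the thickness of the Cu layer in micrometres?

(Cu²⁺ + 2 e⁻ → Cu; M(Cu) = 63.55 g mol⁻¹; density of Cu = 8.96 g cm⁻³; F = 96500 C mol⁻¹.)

Q = I·t = 0.9350 × 11340 = 10600 C; n(e⁻) = 0.1099 mol.
n(Cu) = n(e⁻)/2 = 0.05494 mol, so m = 0.05494 × 63.55 = 3.491 g.
Volume = m/ρ = 3.491 / 8.96 = 0.3897 cm³.
Thickness = V/A = 0.3897 / 590 = 6.60 × 10⁻⁴ cm = 6.60 μm.

6.60 μm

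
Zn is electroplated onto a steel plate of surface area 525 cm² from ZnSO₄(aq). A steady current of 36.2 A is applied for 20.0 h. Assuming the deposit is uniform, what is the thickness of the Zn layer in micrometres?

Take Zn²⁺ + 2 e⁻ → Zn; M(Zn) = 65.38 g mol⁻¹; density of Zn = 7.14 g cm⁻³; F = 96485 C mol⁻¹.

Q = I·t = 36.20 × 72000 = 2606000 C; n(e⁻) = 27.01 mol.
n(Zn) = n(e⁻)/2 = 13.51 mol, so m = 13.51 × 65.38 = 883.1 g.
Volume = m/ρ = 883.1 / 7.14 = 123.7 cm³.
Thickness = V/A = 123.7 / 525 = 0.236 cm = 2360 μm.

2360 μm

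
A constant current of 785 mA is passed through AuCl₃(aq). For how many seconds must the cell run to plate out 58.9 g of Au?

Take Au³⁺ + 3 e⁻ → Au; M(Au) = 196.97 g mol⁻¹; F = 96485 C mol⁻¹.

1.10 × 10⁵ s

n(Au) = m/M = 58.9 / 196.97 = 0.2990 mol.
Each Au atom requires 3 electrons, so n(e⁻) = 3 × 0.2990 = 0.8971 mol.
Q = n(e⁻)·F = 0.8971 × 96485 = 86560 C.
t = Q/I = 86560 / 0.7850 A = 110300 s.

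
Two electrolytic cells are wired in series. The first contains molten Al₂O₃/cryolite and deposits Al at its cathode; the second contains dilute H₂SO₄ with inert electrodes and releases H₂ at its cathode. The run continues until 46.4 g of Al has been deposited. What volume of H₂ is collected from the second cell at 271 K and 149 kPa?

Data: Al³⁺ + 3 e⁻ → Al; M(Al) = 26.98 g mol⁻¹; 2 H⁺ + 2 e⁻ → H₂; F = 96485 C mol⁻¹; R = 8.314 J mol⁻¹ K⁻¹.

39.0 L

n(Al) = 46.4 / 26.98 = 1.720 mol, so n(e⁻) = 3 × 1.720 = 5.159 mol.
The cells are in series, so the same 5.159 mol of electrons passes through the second cell.
2 H⁺ + 2 e⁻ → H₂ — 2 mol e⁻ per mol H₂, so n(H₂) = 5.159/2 = 2.580 mol.
V = nRT/P = (2.580 × 8.314 × 271) / (149 × 10³) = 0.0390 m³ = 39.0 L.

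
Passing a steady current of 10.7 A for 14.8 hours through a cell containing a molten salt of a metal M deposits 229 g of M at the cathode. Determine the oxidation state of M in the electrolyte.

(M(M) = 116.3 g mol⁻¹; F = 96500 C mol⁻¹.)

Q = I·t = 10.70 A × 53280 s = 570100 C, so n(e⁻) = 570100/96500 = 5.908 mol.
n(M) deposited = 229 / 116.3 = 1.969 mol.
Electrons per atom = n(e⁻)/n(M) = 5.908 / 1.969 = 3.00 ≈ 3, so the ion is M³⁺.

+3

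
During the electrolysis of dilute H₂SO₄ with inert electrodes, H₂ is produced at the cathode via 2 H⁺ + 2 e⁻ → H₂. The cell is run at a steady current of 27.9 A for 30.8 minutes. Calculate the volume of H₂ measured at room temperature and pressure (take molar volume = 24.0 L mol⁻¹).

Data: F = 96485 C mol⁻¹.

6.41 L

Q = I·t = 27.90 A × 1848.0 s = 51560 C.
n(e⁻) = Q/F = 51560 / 96485 = 0.5344 mol.
2 electrons are transferred per H₂ molecule, so n(H₂) = 0.5344 / 2 = 0.2672 mol.
V = n × V_m = 0.2672 × 24.0 = 6.41 L.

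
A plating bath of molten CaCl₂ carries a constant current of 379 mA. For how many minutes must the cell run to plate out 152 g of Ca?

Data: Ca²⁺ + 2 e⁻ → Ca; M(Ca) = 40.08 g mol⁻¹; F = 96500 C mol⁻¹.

32200 min

n(Ca) = m/M = 152 / 40.08 = 3.792 mol.
Each Ca atom requires 2 electrons, so n(e⁻) = 2 × 3.792 = 7.585 mol.
Q = n(e⁻)·F = 7.585 × 96500 = 731900 C.
t = Q/I = 731900 / 0.3790 A = 1931000 s = 32200 min.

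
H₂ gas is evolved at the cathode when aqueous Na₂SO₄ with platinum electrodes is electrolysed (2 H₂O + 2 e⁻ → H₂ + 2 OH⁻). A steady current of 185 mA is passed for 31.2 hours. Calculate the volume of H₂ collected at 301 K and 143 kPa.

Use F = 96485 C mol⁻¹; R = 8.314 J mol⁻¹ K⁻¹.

Q = I·t = 0.1850 A × 112320 s = 20780 C.
n(e⁻) = Q/F = 20780 / 96485 = 0.2154 mol.
2 electrons are transferred per H₂ molecule, so n(H₂) = 0.2154 / 2 = 0.1077 mol.
V = nRT/P = (0.1077 × 8.314 × 301) / (143 × 10³ Pa) = 0.00188 m³ = 1.88 L.

1.88 L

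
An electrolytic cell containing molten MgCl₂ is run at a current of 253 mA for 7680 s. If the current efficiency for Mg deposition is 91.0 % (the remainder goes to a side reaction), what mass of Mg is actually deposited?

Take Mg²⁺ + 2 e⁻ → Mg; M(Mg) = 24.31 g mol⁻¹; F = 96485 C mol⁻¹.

0.223 g

Q = I·t = 0.2530 × 7680.0 = 1943 C.
n(e⁻) = 1943/96485 = 0.02014 mol; theoretically n(Mg) = 0.02014/2 = 0.01007 mol, m_theo = 0.2448 g.
At 91.0 % efficiency, m_actual = 0.910 × 0.2448 = 0.223 g.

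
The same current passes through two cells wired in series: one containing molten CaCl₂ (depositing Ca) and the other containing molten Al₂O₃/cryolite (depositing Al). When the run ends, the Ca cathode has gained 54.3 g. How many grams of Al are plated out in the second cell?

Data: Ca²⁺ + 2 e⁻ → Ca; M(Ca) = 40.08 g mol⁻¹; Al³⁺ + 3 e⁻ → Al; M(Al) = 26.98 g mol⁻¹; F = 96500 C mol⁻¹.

24.4 g

n(Ca) = 54.3 / 40.08 = 1.355 mol.
Since Ca²⁺ + 2 e⁻ → Ca, n(e⁻) passed = 2 × 1.355 = 2.710 mol.
Cells in series carry the same charge, so the same 2.710 mol of electrons passes through cell 2.
Al³⁺ + 3 e⁻ → Al, so n(Al) = 2.710 / 3 = 0.9032 mol.
m(Al) = 0.9032 × 26.98 = 24.4 g.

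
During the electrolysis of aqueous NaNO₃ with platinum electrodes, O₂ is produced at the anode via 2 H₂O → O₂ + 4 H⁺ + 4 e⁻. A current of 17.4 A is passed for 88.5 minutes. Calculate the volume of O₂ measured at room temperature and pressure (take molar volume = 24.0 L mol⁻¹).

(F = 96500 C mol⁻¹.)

5.74 L

Q = I·t = 17.40 A × 5310.0 s = 92390 C.
n(e⁻) = Q/F = 92390 / 96500 = 0.9575 mol.
4 electrons are transferred per O₂ molecule, so n(O₂) = 0.9575 / 4 = 0.2394 mol.
V = n × V_m = 0.2394 × 24.0 = 5.74 L.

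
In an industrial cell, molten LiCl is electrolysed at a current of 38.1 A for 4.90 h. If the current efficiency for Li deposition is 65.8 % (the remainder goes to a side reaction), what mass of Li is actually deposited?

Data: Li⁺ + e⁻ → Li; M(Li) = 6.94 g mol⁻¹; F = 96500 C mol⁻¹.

Q = I·t = 38.10 × 17640 = 672100 C.
n(e⁻) = 672100/96500 = 6.965 mol; theoretically n(Li) = 6.965/1 = 6.965 mol, m_theo = 48.33 g.
At 65.8 % efficiency, m_actual = 0.658 × 48.33 = 31.8 g.

31.8 g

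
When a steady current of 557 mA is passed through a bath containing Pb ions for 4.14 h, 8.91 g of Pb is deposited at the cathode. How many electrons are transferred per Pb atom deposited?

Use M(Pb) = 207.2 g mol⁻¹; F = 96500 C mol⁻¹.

Q = I·t = 0.5570 A × 14904 s = 8302 C, so n(e⁻) = 8302/96500 = 0.08603 mol.
n(Pb) deposited = 8.91 / 207.2 = 0.04300 mol.
Electrons per atom = n(e⁻)/n(Pb) = 0.08603 / 0.04300 = 2.00 ≈ 2, so the ion is Pb²⁺.

2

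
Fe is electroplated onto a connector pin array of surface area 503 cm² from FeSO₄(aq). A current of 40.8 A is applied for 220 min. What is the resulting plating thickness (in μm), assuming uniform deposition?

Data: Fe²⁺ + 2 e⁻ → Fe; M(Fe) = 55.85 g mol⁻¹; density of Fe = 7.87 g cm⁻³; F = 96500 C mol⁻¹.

394 μm

Q = I·t = 40.80 × 13200 = 538600 C; n(e⁻) = 5.581 mol.
n(Fe) = n(e⁻)/2 = 2.790 mol, so m = 2.790 × 55.85 = 155.8 g.
Volume = m/ρ = 155.8 / 7.87 = 19.80 cm³.
Thickness = V/A = 19.80 / 503 = 0.0394 cm = 394 μm.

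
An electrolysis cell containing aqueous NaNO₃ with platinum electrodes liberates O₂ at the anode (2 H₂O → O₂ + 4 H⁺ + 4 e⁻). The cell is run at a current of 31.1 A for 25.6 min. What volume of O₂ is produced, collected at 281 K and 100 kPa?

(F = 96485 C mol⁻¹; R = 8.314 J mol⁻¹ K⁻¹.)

Q = I·t = 31.10 A × 1536.0 s = 47770 C.
n(e⁻) = Q/F = 47770 / 96485 = 0.4951 mol.
4 electrons are transferred per O₂ molecule, so n(O₂) = 0.4951 / 4 = 0.1238 mol.
V = nRT/P = (0.1238 × 8.314 × 281) / (100 × 10³ Pa) = 0.00289 m³ = 2.89 L.

2.89 L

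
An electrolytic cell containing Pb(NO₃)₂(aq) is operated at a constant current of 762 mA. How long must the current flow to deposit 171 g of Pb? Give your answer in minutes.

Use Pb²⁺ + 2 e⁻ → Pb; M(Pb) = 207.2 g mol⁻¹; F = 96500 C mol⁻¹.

n(Pb) = m/M = 171 / 207.2 = 0.8253 mol.
Each Pb atom requires 2 electrons, so n(e⁻) = 2 × 0.8253 = 1.651 mol.
Q = n(e⁻)·F = 1.651 × 96500 = 159300 C.
t = Q/I = 159300 / 0.7620 A = 209000 s = 3480 min.

3480 min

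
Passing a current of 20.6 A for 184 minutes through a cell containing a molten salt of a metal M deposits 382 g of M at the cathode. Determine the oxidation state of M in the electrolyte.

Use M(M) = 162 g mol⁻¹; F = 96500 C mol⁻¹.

+1

Q = I·t = 20.60 A × 11040 s = 227400 C, so n(e⁻) = 227400/96500 = 2.357 mol.
n(M) deposited = 382 / 162 = 2.358 mol.
Electrons per atom = n(e⁻)/n(M) = 2.357 / 2.358 = 0.999 ≈ 1, so the ion is M⁺.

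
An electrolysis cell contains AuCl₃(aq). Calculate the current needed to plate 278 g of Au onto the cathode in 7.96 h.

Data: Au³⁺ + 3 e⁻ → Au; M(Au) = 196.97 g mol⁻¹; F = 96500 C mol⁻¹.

n(Au) = 278 / 196.97 = 1.411 mol.
n(e⁻) = 3 × 1.411 = 4.234 mol.
Q = n(e⁻)·F = 4.234 × 96500 = 408600 C.
I = Q/t = 408600 / 28656 s = 14.3 A.

14.3 A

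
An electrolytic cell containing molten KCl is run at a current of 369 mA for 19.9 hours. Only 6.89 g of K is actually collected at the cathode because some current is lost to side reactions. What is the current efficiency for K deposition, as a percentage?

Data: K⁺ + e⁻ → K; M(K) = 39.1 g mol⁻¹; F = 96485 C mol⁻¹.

Q = I·t = 0.3690 × 71640 = 26440 C; n(e⁻) = 26440/96485 = 0.2740 mol.
Theoretical n(K) = n(e⁻)/1 = 0.2740 mol, i.e. m_theo = 0.2740 × 39.1 = 10.71 g.
Efficiency = m_actual / m_theo = 6.89 / 10.71 = 64.3 %.

64.3 %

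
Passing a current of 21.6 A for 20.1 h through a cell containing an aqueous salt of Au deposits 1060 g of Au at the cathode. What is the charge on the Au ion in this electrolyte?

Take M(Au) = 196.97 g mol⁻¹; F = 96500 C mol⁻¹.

+3

Q = I·t = 21.60 A × 72360 s = 1563000 C, so n(e⁻) = 1563000/96500 = 16.20 mol.
n(Au) deposited = 1060 / 196.97 = 5.382 mol.
Electrons per atom = n(e⁻)/n(Au) = 16.20 / 5.382 = 3.01 ≈ 3, so the ion is Au³⁺.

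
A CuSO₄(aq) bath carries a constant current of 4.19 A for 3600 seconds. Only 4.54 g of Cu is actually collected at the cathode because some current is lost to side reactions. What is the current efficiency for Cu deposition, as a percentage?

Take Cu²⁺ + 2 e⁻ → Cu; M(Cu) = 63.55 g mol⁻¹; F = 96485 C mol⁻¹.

Q = I·t = 4.190 × 3600.0 = 15080 C; n(e⁻) = 15080/96485 = 0.1563 mol.
Theoretical n(Cu) = n(e⁻)/2 = 0.07817 mol, i.e. m_theo = 0.07817 × 63.55 = 4.968 g.
Efficiency = m_actual / m_theo = 4.54 / 4.968 = 91.4 %.

91.4 %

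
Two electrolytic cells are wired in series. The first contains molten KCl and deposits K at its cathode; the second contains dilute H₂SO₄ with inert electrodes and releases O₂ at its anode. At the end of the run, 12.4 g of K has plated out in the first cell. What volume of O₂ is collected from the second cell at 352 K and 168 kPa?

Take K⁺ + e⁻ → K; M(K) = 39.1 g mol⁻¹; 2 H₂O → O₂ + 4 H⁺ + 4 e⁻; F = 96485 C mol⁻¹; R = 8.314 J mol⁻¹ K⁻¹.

n(K) = 12.4 / 39.1 = 0.3171 mol, so n(e⁻) = 1 × 0.3171 = 0.3171 mol.
The cells are in series, so the same 0.3171 mol of electrons passes through the second cell.
2 H₂O → O₂ + 4 H⁺ + 4 e⁻ — 4 mol e⁻ per mol O₂, so n(O₂) = 0.3171/4 = 0.07928 mol.
V = nRT/P = (0.07928 × 8.314 × 352) / (168 × 10³) = 0.00138 m³ = 1.38 L.

1.38 L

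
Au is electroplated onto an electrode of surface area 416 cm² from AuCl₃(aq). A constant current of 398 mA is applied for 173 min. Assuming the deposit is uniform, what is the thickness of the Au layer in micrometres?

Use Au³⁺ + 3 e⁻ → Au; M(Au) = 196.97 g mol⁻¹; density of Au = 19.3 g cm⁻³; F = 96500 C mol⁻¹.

3.50 μm

Q = I·t = 0.3980 × 10380 = 4131 C; n(e⁻) = 0.04281 mol.
n(Au) = n(e⁻)/3 = 0.01427 mol, so m = 0.01427 × 196.97 = 2.811 g.
Volume = m/ρ = 2.811 / 19.3 = 0.1456 cm³.
Thickness = V/A = 0.1456 / 416 = 3.50 × 10⁻⁴ cm = 3.50 μm.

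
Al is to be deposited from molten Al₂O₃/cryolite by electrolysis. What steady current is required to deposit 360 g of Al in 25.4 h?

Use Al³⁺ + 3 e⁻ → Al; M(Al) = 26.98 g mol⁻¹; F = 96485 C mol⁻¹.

42.2 A

n(Al) = 360 / 26.98 = 13.34 mol.
n(e⁻) = 3 × 13.34 = 40.03 mol.
Q = n(e⁻)·F = 40.03 × 96485 = 3862000 C.
I = Q/t = 3862000 / 91440 s = 42.2 A.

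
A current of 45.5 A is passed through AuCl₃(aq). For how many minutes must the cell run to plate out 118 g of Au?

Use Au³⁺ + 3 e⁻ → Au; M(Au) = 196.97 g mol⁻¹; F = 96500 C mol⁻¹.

63.5 min

n(Au) = m/M = 118 / 196.97 = 0.5991 mol.
Each Au atom requires 3 electrons, so n(e⁻) = 3 × 0.5991 = 1.797 mol.
Q = n(e⁻)·F = 1.797 × 96500 = 173400 C.
t = Q/I = 173400 / 45.50 A = 3812 s = 63.5 min.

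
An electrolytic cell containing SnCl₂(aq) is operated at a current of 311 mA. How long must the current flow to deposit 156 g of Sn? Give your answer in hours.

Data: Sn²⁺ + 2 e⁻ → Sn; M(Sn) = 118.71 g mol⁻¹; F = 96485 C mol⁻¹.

n(Sn) = m/M = 156 / 118.71 = 1.314 mol.
Each Sn atom requires 2 electrons, so n(e⁻) = 2 × 1.314 = 2.628 mol.
Q = n(e⁻)·F = 2.628 × 96485 = 253600 C.
t = Q/I = 253600 / 0.3110 A = 815400 s = 226 h.

226 h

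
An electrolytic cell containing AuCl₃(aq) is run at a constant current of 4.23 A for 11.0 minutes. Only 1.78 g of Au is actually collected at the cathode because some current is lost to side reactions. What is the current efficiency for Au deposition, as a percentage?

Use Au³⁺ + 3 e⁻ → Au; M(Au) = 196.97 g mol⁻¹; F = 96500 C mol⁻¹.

Q = I·t = 4.230 × 660.00 = 2792 C; n(e⁻) = 2792/96500 = 0.02893 mol.
Theoretical n(Au) = n(e⁻)/3 = 0.009644 mol, i.e. m_theo = 0.009644 × 196.97 = 1.899 g.
Efficiency = m_actual / m_theo = 1.78 / 1.899 = 93.7 %.

93.7 %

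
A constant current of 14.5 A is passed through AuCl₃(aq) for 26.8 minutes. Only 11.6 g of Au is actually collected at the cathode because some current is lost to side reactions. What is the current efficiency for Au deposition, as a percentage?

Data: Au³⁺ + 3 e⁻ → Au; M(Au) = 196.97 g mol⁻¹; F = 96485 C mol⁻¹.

73.1 %

Q = I·t = 14.50 × 1608.0 = 23320 C; n(e⁻) = 23320/96485 = 0.2417 mol.
Theoretical n(Au) = n(e⁻)/3 = 0.08055 mol, i.e. m_theo = 0.08055 × 196.97 = 15.87 g.
Efficiency = m_actual / m_theo = 11.6 / 15.87 = 73.1 %.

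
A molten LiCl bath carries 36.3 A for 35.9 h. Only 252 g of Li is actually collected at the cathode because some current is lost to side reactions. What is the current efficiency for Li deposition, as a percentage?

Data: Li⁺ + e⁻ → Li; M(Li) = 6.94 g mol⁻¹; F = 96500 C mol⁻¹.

74.7 %

Q = I·t = 36.30 × 129240 = 4691000 C; n(e⁻) = 4691000/96500 = 48.62 mol.
Theoretical n(Li) = n(e⁻)/1 = 48.62 mol, i.e. m_theo = 48.62 × 6.94 = 337.4 g.
Efficiency = m_actual / m_theo = 252 / 337.4 = 74.7 %.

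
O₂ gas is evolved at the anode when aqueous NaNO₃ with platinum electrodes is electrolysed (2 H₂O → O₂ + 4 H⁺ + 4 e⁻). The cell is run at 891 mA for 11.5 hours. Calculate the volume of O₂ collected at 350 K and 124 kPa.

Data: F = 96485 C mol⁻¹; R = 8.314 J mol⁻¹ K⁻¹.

2.24 L

Q = I·t = 0.8910 A × 41400 s = 36890 C.
n(e⁻) = Q/F = 36890 / 96485 = 0.3823 mol.
4 electrons are transferred per O₂ molecule, so n(O₂) = 0.3823 / 4 = 0.09558 mol.
V = nRT/P = (0.09558 × 8.314 × 350) / (124 × 10³ Pa) = 0.00224 m³ = 2.24 L.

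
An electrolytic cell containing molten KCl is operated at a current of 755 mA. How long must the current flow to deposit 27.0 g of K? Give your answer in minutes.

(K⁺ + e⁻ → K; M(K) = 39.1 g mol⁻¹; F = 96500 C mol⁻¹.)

n(K) = m/M = 27.0 / 39.1 = 0.6905 mol.
Each K atom requires 1 electron, so n(e⁻) = 1 × 0.6905 = 0.6905 mol.
Q = n(e⁻)·F = 0.6905 × 96500 = 66640 C.
t = Q/I = 66640 / 0.7550 A = 88260 s = 1470 min.

1470 min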